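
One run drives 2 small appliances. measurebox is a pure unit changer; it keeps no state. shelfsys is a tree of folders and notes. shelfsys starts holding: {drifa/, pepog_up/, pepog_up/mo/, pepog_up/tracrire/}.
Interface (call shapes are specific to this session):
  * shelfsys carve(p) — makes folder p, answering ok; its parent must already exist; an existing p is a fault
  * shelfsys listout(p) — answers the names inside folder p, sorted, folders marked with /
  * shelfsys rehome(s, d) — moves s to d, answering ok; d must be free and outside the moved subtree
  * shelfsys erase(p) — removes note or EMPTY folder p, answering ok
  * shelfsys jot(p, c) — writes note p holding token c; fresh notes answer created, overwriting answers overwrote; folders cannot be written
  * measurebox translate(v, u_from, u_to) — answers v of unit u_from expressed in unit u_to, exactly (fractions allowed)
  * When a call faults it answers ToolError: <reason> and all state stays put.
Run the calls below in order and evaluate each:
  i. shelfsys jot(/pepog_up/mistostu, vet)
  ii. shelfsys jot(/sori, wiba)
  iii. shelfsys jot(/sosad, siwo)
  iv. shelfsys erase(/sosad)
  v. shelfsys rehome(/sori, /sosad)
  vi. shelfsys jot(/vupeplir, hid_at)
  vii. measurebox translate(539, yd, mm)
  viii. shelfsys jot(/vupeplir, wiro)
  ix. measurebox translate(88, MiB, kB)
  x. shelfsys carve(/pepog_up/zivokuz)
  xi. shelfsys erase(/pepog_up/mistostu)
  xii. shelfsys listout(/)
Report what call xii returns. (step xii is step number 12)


Answer: [drifa/, pepog_up/, sosad, vupeplir]

Derivation:
! 1. shelfsys jot(/pepog_up/mistostu, vet) => created
! 2. shelfsys jot(/sori, wiba) => created
! 3. shelfsys jot(/sosad, siwo) => created
! 4. shelfsys erase(/sosad) => ok
! 5. shelfsys rehome(/sori, /sosad) => ok
! 6. shelfsys jot(/vupeplir, hid_at) => created
! 7. measurebox translate(539, yd, mm) => 2464308/5
! 8. shelfsys jot(/vupeplir, wiro) => overwrote
! 9. measurebox translate(88, MiB, kB) => 11534336/125
! 10. shelfsys carve(/pepog_up/zivokuz) => ok
! 11. shelfsys erase(/pepog_up/mistostu) => ok
! 12. shelfsys listout(/) => [drifa/, pepog_up/, sosad, vupeplir]


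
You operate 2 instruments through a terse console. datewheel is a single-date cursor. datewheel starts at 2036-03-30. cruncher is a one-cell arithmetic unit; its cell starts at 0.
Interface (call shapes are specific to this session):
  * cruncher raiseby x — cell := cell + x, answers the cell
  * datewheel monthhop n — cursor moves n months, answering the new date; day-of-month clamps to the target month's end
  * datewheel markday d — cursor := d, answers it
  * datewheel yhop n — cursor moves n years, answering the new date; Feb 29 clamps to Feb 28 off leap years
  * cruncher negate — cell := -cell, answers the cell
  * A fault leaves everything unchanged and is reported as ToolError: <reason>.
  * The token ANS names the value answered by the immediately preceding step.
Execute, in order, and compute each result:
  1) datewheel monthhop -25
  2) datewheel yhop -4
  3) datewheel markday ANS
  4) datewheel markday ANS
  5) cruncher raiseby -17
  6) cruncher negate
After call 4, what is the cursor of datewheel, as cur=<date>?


Now I run datewheel monthhop with n→-25, → 2034-02-28.
Now I run datewheel yhop with n→-4, which returns 2030-02-28.
I call datewheel markday with d→ANS, and observe 2030-02-28.
Then datewheel markday with d→ANS: 2030-02-28.
Then cruncher raiseby with x→-17, — result: -17.
Then cruncher negate(), and observe 17.

Answer: cur=2030-02-28


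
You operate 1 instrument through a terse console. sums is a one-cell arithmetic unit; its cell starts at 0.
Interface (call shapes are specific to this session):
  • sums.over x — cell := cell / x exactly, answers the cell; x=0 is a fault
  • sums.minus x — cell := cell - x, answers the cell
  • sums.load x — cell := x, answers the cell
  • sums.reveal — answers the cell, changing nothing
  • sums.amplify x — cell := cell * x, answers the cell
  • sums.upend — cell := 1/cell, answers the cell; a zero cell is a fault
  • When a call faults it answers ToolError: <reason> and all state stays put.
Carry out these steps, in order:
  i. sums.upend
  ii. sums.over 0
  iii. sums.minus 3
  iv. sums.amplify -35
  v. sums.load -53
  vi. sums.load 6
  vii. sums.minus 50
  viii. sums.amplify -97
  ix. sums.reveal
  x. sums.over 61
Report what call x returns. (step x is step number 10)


Answer: 4268/61

Derivation:
Invoking sums.upend(), yielding ToolError: reciprocal of zero.
I run sums.over(x='0'), — result: ToolError: division by zero.
I try sums.minus(x='3'), and observe -3.
I try sums.amplify(x='-35'), which returns 105.
Calling sums.load(x='-53'), — result: -53.
I try sums.load(x='6'), yielding 6.
Then sums.minus(x='50'): -44.
Using sums.amplify(x='-97'), — result: 4268.
I run sums.reveal: 4268.
Then sums.over(x='61'): 4268/61.


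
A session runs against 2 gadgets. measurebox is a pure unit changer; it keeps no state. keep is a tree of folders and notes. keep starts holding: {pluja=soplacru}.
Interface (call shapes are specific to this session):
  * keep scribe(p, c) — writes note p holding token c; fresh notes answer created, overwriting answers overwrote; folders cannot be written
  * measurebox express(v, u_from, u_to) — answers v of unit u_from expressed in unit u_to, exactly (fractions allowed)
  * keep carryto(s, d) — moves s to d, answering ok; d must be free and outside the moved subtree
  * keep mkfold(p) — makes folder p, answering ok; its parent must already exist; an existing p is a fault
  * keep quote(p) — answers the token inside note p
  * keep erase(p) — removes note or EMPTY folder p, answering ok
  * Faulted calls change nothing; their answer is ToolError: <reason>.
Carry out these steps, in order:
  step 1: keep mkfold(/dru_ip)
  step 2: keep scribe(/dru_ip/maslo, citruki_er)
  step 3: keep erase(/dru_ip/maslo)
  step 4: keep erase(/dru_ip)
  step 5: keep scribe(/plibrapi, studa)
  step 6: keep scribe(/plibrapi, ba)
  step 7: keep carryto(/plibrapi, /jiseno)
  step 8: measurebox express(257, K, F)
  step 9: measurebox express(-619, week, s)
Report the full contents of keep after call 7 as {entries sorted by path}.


Answer: {jiseno=ba, pluja=soplacru}

Derivation:
$ keep mkfold p: /dru_ip
  ok
$ keep scribe p: /dru_ip/maslo c: citruki_er
  created
$ keep erase p: /dru_ip/maslo
  ok
$ keep erase p: /dru_ip
  ok
$ keep scribe p: /plibrapi c: studa
  created
$ keep scribe p: /plibrapi c: ba
  overwrote
$ keep carryto s: /plibrapi d: /jiseno
  ok
$ measurebox express v: 257 u_from: K u_to: F
  293/100
$ measurebox express v: -619 u_from: week u_to: s
  -374371200


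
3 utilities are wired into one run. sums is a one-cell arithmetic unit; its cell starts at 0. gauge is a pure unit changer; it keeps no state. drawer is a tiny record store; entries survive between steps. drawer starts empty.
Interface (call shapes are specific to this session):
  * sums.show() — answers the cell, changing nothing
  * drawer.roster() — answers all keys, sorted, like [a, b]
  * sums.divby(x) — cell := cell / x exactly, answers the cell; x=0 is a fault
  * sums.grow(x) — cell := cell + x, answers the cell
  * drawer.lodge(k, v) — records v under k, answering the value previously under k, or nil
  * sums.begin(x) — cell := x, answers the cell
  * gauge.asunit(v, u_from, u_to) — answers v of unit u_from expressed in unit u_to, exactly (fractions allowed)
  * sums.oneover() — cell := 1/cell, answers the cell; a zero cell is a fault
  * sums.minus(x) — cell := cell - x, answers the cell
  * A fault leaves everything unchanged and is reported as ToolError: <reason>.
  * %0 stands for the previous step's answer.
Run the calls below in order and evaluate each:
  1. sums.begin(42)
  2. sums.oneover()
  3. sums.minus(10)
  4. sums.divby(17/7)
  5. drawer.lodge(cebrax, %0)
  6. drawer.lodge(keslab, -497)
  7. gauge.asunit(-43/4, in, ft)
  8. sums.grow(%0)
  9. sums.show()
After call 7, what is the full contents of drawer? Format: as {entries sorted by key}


-> begin(x→42)
<- 42
-> oneover()
<- 1/42
-> minus(x→10)
<- -419/42
-> divby(x→17/7)
<- -419/102
-> lodge(k→cebrax, v→%0)
<- nil
-> lodge(k→keslab, v→-497)
<- nil
-> asunit(v→-43/4, u_from→in, u_to→ft)
<- -43/48
-> grow(x→%0)
<- -1361/272
-> show()
<- -1361/272

Answer: {cebrax=-419/102, keslab=-497}


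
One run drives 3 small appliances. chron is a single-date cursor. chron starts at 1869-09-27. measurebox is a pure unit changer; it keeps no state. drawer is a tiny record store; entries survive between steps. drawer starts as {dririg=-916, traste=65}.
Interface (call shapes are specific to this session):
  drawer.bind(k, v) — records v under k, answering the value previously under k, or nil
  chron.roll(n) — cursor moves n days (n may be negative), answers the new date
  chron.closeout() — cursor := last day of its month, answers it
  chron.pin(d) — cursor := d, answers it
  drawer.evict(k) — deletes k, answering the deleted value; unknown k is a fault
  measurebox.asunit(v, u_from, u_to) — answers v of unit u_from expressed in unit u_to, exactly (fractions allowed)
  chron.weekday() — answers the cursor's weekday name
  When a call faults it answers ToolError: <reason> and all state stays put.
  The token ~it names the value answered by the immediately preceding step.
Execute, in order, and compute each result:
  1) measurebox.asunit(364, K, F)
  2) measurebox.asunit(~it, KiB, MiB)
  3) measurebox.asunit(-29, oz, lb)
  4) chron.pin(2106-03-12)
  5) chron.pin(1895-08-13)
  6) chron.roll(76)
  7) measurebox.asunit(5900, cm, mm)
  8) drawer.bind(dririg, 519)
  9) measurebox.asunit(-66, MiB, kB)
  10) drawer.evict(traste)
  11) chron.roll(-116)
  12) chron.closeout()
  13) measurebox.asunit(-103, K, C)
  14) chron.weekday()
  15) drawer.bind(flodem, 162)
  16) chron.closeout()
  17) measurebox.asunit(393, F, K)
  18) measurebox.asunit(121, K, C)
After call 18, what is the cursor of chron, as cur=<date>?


CALL asunit[364; K; F]
RET  19553/100
CALL asunit[~it; KiB; MiB]
RET  19553/102400
CALL asunit[-29; oz; lb]
RET  -29/16
CALL pin[2106-03-12]
RET  2106-03-12
CALL pin[1895-08-13]
RET  1895-08-13
CALL roll[76]
RET  1895-10-28
CALL asunit[5900; cm; mm]
RET  59000
CALL bind[dririg; 519]
RET  -916
CALL asunit[-66; MiB; kB]
RET  -8650752/125
CALL evict[traste]
RET  65
CALL roll[-116]
RET  1895-07-04
CALL closeout[]
RET  1895-07-31
CALL asunit[-103; K; C]
RET  -7523/20
CALL weekday[]
RET  Wednesday
CALL bind[flodem; 162]
RET  nil
CALL closeout[]
RET  1895-07-31
CALL asunit[393; F; K]
RET  85267/180
CALL asunit[121; K; C]
RET  -3043/20

Answer: cur=1895-07-31


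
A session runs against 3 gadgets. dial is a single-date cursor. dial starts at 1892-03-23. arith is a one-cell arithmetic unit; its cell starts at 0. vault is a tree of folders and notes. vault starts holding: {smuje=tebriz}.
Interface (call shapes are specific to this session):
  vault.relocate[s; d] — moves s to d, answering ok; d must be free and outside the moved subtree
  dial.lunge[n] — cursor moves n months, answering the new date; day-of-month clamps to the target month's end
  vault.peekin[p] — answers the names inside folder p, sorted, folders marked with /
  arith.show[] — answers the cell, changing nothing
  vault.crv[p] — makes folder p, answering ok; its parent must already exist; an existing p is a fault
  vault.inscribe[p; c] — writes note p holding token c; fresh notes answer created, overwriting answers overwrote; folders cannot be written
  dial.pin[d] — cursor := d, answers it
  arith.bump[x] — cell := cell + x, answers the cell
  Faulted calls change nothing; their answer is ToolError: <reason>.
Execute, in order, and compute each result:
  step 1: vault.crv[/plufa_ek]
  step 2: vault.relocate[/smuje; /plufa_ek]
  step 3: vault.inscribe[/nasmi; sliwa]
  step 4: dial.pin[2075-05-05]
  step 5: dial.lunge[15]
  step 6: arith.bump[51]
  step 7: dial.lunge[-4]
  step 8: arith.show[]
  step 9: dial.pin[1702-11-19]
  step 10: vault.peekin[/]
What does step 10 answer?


Answer: [nasmi, plufa_ek/, smuje]

Derivation:
Invoking crv using p: /plufa_ek, which returns ok.
Next I call relocate using s: /smuje, d: /plufa_ek: ToolError: exists.
Then inscribe using p: /nasmi, c: sliwa, — result: created.
Invoking pin using d: 2075-05-05, and see 2075-05-05.
Next I call lunge using n: 15: 2076-08-05.
Invoking bump using x: 51: 51.
Calling lunge using n: -4: 2076-04-05.
Using show, giving 51.
I try pin using d: 1702-11-19: 1702-11-19.
I try peekin using p: /, yielding [nasmi, plufa_ek/, smuje].


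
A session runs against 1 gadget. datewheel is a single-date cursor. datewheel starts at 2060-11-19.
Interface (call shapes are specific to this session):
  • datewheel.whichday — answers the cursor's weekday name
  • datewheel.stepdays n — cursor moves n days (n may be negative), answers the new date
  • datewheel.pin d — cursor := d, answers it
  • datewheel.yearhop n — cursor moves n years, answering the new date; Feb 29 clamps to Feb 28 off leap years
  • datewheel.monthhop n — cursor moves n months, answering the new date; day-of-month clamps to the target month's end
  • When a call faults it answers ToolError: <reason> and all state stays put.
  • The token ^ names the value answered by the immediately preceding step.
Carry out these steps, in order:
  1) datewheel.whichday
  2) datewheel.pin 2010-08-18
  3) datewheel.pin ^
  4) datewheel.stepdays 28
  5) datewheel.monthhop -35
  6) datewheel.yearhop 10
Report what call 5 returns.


~$ datewheel.whichday
  Friday
~$ datewheel.pin d: 2010-08-18
  2010-08-18
~$ datewheel.pin d: ^
  2010-08-18
~$ datewheel.stepdays n: 28
  2010-09-15
~$ datewheel.monthhop n: -35
  2007-10-15
~$ datewheel.yearhop n: 10
  2017-10-15

Answer: 2007-10-15


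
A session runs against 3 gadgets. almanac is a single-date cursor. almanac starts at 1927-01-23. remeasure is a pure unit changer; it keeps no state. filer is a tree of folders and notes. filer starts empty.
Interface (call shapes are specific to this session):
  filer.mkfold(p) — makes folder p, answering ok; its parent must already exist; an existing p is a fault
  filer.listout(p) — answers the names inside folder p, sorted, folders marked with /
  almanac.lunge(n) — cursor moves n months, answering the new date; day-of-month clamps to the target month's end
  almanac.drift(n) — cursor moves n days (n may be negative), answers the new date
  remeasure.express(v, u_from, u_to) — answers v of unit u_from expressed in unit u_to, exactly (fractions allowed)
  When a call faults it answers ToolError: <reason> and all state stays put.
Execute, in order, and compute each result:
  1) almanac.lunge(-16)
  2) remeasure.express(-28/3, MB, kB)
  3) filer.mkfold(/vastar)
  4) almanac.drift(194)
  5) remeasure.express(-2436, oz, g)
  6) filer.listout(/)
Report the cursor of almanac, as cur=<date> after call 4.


Answer: cur=1926-04-05

Derivation:
Invoking lunge using -16, and see 1925-09-23.
I use express using -28/3, MB, kB, → -28000/3.
Next I call mkfold using /vastar, which returns ok.
I invoke drift using 194, giving 1926-04-05.
Calling express using -2436, oz, g, and observe -27623775333/400000.
I run listout using /, and get [vastar/].


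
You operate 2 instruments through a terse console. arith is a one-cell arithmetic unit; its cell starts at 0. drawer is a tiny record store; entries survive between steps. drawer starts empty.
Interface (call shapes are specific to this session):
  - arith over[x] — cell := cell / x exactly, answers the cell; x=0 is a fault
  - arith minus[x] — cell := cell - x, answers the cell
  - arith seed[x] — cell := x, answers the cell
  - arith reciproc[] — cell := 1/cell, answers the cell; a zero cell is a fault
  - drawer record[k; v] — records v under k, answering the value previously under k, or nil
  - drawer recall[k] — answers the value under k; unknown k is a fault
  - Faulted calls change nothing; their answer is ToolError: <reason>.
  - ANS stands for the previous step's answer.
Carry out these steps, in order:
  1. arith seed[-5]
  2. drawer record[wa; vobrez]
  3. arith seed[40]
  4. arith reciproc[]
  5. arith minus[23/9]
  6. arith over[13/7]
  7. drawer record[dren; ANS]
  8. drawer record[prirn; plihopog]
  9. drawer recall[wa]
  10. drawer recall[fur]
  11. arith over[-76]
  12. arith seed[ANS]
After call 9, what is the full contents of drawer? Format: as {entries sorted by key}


Answer: {dren=-6377/4680, prirn=plihopog, wa=vobrez}

Derivation:
% arith seed x=-5
[out] -5
% drawer record k=wa v=vobrez
[out] nil
% arith seed x=40
[out] 40
% arith reciproc
[out] 1/40
% arith minus x=23/9
[out] -911/360
% arith over x=13/7
[out] -6377/4680
% drawer record k=dren v=ANS
[out] nil
% drawer record k=prirn v=plihopog
[out] nil
% drawer recall k=wa
[out] vobrez
% drawer recall k=fur
[out] ToolError: no such key fur
% arith over x=-76
[out] 6377/355680
% arith seed x=ANS
[out] 6377/355680


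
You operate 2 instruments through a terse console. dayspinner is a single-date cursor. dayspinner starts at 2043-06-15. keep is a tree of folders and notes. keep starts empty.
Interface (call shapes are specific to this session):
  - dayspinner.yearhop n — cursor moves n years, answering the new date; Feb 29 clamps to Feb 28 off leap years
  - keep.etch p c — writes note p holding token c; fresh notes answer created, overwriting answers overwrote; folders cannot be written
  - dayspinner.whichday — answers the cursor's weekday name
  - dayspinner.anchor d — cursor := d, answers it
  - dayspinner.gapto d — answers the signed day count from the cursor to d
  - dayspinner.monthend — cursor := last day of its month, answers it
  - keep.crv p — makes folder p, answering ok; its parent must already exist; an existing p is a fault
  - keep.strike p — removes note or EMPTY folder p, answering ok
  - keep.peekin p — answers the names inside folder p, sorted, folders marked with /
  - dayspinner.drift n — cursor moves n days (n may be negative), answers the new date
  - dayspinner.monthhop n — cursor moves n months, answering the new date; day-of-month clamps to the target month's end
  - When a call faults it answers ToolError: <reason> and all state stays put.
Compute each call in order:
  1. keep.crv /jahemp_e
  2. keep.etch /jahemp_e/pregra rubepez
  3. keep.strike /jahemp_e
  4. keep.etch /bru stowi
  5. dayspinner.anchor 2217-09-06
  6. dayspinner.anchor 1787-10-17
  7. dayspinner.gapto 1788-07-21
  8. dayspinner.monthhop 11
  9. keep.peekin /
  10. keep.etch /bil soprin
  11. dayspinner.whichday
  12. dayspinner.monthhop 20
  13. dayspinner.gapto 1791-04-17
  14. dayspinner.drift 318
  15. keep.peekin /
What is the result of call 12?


Answer: 1790-05-17

Derivation:
Then keep.crv with p='/jahemp_e', which returns ok.
Next I call keep.etch with p='/jahemp_e/pregra', c='rubepez', and get created.
I call keep.strike with p='/jahemp_e', and see ToolError: not empty.
Next I call keep.etch with p='/bru', c='stowi', which returns created.
Invoking dayspinner.anchor with d='2217-09-06': 2217-09-06.
Then dayspinner.anchor with d='1787-10-17', and observe 1787-10-17.
Now I run dayspinner.gapto with d='1788-07-21', which returns 278.
Now I run dayspinner.monthhop with n='11', yielding 1788-09-17.
Then keep.peekin with p='/', → [bru, jahemp_e/].
I try keep.etch with p='/bil', c='soprin', → created.
Using dayspinner.whichday, which returns Wednesday.
I run dayspinner.monthhop with n='20', → 1790-05-17.
I try dayspinner.gapto with d='1791-04-17', giving 335.
I run dayspinner.drift with n='318', yielding 1791-03-31.
Using keep.peekin with p='/': [bil, bru, jahemp_e/].


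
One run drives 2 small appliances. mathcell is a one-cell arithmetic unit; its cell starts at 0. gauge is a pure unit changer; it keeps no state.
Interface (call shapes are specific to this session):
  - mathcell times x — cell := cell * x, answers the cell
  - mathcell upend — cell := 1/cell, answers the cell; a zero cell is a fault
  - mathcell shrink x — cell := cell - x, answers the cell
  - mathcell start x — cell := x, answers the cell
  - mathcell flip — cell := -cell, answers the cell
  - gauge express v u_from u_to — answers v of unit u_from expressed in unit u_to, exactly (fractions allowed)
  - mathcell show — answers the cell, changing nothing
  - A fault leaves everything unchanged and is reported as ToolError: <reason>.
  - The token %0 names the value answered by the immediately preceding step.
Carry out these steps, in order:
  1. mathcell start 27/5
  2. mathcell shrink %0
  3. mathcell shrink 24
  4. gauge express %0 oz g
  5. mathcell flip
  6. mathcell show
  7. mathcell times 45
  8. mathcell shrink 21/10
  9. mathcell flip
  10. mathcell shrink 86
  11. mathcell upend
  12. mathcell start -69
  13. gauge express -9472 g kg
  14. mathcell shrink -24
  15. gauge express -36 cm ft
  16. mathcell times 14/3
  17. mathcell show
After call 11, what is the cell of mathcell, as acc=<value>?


·→ mathcell start(x→27/5)
·← 27/5
·→ mathcell shrink(x→%0)
·← 0
·→ mathcell shrink(x→24)
·← -24
·→ gauge express(v→%0, u_from→oz, u_to→g)
·← -136077711/200000
·→ mathcell flip()
·← 24
·→ mathcell show()
·← 24
·→ mathcell times(x→45)
·← 1080
·→ mathcell shrink(x→21/10)
·← 10779/10
·→ mathcell flip()
·← -10779/10
·→ mathcell shrink(x→86)
·← -11639/10
·→ mathcell upend()
·← -10/11639
·→ mathcell start(x→-69)
·← -69
·→ gauge express(v→-9472, u_from→g, u_to→kg)
·← -1184/125
·→ mathcell shrink(x→-24)
·← -45
·→ gauge express(v→-36, u_from→cm, u_to→ft)
·← -150/127
·→ mathcell times(x→14/3)
·← -210
·→ mathcell show()
·← -210

Answer: acc=-10/11639


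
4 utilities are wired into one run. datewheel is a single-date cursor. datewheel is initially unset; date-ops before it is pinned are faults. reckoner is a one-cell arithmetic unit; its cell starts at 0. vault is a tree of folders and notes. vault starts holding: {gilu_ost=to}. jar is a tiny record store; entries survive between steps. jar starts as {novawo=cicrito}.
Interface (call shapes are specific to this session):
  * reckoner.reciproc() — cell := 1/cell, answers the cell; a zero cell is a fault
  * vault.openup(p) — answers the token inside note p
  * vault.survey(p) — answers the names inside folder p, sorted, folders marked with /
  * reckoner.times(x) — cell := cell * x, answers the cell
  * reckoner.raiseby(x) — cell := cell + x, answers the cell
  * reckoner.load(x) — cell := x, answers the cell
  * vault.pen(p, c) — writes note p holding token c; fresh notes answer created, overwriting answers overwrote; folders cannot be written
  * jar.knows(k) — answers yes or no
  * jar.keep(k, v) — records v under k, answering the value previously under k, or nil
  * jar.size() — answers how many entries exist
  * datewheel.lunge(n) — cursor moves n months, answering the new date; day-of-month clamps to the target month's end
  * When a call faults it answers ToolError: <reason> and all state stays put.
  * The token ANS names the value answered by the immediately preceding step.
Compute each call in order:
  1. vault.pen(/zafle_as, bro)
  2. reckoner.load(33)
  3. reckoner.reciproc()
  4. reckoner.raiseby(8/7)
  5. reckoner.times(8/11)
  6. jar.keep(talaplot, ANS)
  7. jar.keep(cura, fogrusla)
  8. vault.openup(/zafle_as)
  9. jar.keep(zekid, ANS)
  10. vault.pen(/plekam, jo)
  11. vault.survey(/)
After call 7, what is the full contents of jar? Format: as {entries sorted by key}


Answer: {cura=fogrusla, novawo=cicrito, talaplot=2168/2541}

Derivation:
→ vault.pen(p=/zafle_as, c=bro)
← created
→ reckoner.load(x=33)
← 33
→ reckoner.reciproc()
← 1/33
→ reckoner.raiseby(x=8/7)
← 271/231
→ reckoner.times(x=8/11)
← 2168/2541
→ jar.keep(k=talaplot, v=ANS)
← nil
→ jar.keep(k=cura, v=fogrusla)
← nil
→ vault.openup(p=/zafle_as)
← bro
→ jar.keep(k=zekid, v=ANS)
← nil
→ vault.pen(p=/plekam, c=jo)
← created
→ vault.survey(p=/)
← [gilu_ost, plekam, zafle_as]


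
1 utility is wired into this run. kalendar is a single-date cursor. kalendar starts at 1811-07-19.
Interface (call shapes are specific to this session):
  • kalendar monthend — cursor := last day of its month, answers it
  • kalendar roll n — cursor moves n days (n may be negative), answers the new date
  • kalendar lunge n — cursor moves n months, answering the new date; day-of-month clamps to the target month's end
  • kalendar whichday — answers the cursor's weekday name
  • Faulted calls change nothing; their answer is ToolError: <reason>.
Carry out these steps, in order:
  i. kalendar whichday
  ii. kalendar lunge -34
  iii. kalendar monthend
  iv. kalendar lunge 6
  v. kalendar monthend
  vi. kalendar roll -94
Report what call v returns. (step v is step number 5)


==> kalendar whichday()
<== Friday
==> kalendar lunge(-34)
<== 1808-09-19
==> kalendar monthend()
<== 1808-09-30
==> kalendar lunge(6)
<== 1809-03-30
==> kalendar monthend()
<== 1809-03-31
==> kalendar roll(-94)
<== 1808-12-27

Answer: 1809-03-31


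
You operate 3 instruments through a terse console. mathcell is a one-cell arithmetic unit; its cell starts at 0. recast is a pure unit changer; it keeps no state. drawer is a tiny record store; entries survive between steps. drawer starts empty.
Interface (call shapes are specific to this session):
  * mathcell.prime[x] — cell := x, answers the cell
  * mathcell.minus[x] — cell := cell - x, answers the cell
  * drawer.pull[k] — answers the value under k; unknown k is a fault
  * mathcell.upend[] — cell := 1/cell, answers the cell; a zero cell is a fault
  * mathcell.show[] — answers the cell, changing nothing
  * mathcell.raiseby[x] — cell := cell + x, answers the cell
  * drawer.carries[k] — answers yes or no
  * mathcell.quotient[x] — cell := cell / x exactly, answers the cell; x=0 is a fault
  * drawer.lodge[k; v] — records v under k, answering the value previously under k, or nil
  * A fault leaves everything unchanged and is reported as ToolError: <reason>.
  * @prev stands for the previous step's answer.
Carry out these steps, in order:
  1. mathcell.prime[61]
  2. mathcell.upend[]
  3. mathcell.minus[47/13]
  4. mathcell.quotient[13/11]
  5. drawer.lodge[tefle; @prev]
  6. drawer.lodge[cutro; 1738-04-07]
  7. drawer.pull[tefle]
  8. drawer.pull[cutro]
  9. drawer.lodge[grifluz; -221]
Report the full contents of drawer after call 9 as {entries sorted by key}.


I use mathcell.prime(x: 61), → 61.
Using mathcell.upend: 1/61.
Now I run mathcell.minus(x: 47/13), and see -2854/793.
Then mathcell.quotient(x: 13/11), and see -31394/10309.
Then drawer.lodge(k: tefle, v: @prev), and get nil.
I use drawer.lodge(k: cutro, v: 1738-04-07), → nil.
I try drawer.pull(k: tefle), and see -31394/10309.
Now I run drawer.pull(k: cutro), yielding 1738-04-07.
Invoking drawer.lodge(k: grifluz, v: -221), and observe nil.

Answer: {cutro=1738-04-07, grifluz=-221, tefle=-31394/10309}


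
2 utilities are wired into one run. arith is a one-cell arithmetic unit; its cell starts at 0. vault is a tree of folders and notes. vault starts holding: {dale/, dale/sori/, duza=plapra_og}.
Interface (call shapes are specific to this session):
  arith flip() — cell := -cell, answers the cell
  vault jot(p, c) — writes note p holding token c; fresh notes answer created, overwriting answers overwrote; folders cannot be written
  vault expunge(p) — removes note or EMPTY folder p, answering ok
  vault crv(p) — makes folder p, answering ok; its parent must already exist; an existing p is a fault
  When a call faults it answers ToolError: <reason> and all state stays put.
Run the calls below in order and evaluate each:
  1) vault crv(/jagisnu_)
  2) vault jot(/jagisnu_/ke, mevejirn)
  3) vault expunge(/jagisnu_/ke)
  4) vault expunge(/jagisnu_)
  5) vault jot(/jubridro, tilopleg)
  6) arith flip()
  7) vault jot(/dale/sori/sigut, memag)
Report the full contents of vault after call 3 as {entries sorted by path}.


Answer: {dale/, dale/sori/, duza=plapra_og, jagisnu_/}

Derivation:
·→ vault crv(p='/jagisnu_')
·← ok
·→ vault jot(p='/jagisnu_/ke', c='mevejirn')
·← created
·→ vault expunge(p='/jagisnu_/ke')
·← ok
·→ vault expunge(p='/jagisnu_')
·← ok
·→ vault jot(p='/jubridro', c='tilopleg')
·← created
·→ arith flip()
·← 0
·→ vault jot(p='/dale/sori/sigut', c='memag')
·← created


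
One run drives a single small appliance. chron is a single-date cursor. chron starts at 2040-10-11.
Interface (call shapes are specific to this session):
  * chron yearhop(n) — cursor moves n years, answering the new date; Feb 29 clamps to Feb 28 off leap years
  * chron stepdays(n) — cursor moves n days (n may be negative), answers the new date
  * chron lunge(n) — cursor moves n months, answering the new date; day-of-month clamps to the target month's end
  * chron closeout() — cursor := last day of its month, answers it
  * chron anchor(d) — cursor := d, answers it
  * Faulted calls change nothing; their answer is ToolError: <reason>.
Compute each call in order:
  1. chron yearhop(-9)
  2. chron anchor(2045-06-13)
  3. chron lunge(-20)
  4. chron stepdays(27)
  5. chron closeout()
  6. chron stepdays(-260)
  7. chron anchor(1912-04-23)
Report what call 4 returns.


Act: chron yearhop[n=-9]
Obs: 2031-10-11
Act: chron anchor[d=2045-06-13]
Obs: 2045-06-13
Act: chron lunge[n=-20]
Obs: 2043-10-13
Act: chron stepdays[n=27]
Obs: 2043-11-09
Act: chron closeout[]
Obs: 2043-11-30
Act: chron stepdays[n=-260]
Obs: 2043-03-15
Act: chron anchor[d=1912-04-23]
Obs: 1912-04-23

Answer: 2043-11-09


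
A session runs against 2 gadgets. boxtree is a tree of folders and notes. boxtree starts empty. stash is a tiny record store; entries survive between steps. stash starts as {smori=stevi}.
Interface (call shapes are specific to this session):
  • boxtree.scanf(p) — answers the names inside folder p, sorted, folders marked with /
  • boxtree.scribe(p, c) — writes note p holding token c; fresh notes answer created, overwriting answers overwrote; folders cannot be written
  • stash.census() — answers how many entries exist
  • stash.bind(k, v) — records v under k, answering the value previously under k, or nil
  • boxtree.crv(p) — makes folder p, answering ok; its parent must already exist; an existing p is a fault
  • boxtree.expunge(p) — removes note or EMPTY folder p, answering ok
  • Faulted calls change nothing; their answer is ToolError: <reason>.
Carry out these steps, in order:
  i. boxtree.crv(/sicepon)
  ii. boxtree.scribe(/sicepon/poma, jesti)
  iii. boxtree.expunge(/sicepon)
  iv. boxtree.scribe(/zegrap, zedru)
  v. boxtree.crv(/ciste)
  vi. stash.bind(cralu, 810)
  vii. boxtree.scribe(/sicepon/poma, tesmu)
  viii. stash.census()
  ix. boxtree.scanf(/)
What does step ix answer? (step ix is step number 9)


Answer: [ciste/, sicepon/, zegrap]

Derivation:
Act: crv[p=/sicepon]
Obs: ok
Act: scribe[p=/sicepon/poma; c=jesti]
Obs: created
Act: expunge[p=/sicepon]
Obs: ToolError: not empty
Act: scribe[p=/zegrap; c=zedru]
Obs: created
Act: crv[p=/ciste]
Obs: ok
Act: bind[k=cralu; v=810]
Obs: nil
Act: scribe[p=/sicepon/poma; c=tesmu]
Obs: overwrote
Act: census[]
Obs: 2
Act: scanf[p=/]
Obs: [ciste/, sicepon/, zegrap]


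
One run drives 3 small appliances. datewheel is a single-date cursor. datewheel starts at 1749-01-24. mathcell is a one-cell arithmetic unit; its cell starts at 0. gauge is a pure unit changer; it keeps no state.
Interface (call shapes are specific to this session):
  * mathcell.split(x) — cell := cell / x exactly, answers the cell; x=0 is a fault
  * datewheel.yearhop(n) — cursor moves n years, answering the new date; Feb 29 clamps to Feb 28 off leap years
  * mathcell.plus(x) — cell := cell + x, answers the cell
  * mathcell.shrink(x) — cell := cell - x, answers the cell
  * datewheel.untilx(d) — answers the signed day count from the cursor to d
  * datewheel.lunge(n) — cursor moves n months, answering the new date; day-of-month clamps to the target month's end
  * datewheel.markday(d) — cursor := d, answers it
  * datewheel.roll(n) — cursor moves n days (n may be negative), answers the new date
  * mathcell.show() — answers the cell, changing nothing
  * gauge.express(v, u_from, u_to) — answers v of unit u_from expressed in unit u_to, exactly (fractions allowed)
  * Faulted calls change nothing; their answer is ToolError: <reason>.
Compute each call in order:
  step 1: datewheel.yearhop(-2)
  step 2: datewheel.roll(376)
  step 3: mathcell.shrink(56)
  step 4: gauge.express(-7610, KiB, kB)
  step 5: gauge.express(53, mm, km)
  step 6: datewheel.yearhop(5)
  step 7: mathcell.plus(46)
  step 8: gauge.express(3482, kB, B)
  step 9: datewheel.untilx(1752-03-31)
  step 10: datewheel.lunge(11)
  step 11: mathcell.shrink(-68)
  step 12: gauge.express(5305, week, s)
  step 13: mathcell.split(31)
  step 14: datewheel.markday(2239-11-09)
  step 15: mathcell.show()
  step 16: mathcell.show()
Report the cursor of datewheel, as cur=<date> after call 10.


Answer: cur=1754-01-04

Derivation:
Step: yearhop[n→-2]
Result: 1747-01-24
Step: roll[n→376]
Result: 1748-02-04
Step: shrink[x→56]
Result: -56
Step: express[v→-7610; u_from→KiB; u_to→kB]
Result: -194816/25
Step: express[v→53; u_from→mm; u_to→km]
Result: 53/1000000
Step: yearhop[n→5]
Result: 1753-02-04
Step: plus[x→46]
Result: -10
Step: express[v→3482; u_from→kB; u_to→B]
Result: 3482000
Step: untilx[d→1752-03-31]
Result: -310
Step: lunge[n→11]
Result: 1754-01-04
Step: shrink[x→-68]
Result: 58
Step: express[v→5305; u_from→week; u_to→s]
Result: 3208464000
Step: split[x→31]
Result: 58/31
Step: markday[d→2239-11-09]
Result: 2239-11-09
Step: show[]
Result: 58/31
Step: show[]
Result: 58/31


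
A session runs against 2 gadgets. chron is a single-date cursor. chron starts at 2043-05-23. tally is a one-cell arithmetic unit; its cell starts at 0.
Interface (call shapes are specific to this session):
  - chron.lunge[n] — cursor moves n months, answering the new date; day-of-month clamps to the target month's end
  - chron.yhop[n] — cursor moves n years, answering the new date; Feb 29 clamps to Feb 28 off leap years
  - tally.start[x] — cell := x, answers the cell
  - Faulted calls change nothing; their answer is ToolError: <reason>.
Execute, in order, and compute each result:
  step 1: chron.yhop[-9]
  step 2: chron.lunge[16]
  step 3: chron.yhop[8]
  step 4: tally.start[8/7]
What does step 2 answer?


>> yhop(n='-9')
<< 2034-05-23
>> lunge(n='16')
<< 2035-09-23
>> yhop(n='8')
<< 2043-09-23
>> start(x='8/7')
<< 8/7

Answer: 2035-09-23


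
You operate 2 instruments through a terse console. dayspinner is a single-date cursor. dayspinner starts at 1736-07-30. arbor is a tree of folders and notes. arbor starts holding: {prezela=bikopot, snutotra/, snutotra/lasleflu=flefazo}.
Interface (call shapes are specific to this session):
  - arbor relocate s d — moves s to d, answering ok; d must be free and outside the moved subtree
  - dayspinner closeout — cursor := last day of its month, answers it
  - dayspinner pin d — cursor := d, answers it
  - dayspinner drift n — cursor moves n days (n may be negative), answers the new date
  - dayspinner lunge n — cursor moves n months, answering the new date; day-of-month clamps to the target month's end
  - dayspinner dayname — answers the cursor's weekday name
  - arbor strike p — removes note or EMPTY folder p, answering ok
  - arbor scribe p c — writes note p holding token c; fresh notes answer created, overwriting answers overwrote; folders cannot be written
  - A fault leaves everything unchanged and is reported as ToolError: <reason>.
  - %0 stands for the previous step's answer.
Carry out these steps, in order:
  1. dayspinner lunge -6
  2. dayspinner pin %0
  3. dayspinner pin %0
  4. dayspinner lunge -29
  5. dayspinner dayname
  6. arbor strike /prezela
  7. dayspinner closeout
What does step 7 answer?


Answer: 1733-08-31

Derivation:
>> dayspinner lunge(n='-6')
<< 1736-01-30
>> dayspinner pin(d='%0')
<< 1736-01-30
>> dayspinner pin(d='%0')
<< 1736-01-30
>> dayspinner lunge(n='-29')
<< 1733-08-30
>> dayspinner dayname()
<< Sunday
>> arbor strike(p='/prezela')
<< ok
>> dayspinner closeout()
<< 1733-08-31


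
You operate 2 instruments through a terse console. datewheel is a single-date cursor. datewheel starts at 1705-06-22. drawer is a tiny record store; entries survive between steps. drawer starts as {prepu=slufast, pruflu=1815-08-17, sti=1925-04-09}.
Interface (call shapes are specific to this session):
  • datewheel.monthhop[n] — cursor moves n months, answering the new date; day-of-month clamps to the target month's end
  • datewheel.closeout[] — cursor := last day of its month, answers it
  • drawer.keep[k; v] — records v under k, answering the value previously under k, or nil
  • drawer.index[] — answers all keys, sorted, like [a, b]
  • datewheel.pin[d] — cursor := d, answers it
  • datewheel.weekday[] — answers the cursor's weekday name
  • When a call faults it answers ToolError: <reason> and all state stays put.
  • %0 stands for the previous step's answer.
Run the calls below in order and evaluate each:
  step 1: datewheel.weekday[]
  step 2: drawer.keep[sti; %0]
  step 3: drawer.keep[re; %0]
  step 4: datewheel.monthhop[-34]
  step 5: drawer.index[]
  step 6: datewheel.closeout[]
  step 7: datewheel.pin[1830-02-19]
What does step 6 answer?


% weekday() : Monday
% keep(k: sti, v: %0) : 1925-04-09
% keep(k: re, v: %0) : nil
% monthhop(n: -34) : 1702-08-22
% index() : [prepu, pruflu, re, sti]
% closeout() : 1702-08-31
% pin(d: 1830-02-19) : 1830-02-19

Answer: 1702-08-31


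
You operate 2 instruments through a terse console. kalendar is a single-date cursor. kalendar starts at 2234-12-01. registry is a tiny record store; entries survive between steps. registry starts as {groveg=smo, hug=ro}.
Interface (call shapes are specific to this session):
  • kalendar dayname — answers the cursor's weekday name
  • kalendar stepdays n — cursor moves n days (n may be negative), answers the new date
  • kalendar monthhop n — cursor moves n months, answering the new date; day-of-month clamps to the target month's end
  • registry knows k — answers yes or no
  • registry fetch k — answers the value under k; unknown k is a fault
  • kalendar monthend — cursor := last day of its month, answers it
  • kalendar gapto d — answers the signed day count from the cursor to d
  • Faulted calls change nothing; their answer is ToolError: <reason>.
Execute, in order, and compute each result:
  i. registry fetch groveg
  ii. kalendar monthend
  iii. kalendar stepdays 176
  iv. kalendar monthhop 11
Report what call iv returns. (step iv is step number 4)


-- 1. registry fetch(k='groveg') == smo
-- 2. kalendar monthend() == 2234-12-31
-- 3. kalendar stepdays(n='176') == 2235-06-25
-- 4. kalendar monthhop(n='11') == 2236-05-25

Answer: 2236-05-25


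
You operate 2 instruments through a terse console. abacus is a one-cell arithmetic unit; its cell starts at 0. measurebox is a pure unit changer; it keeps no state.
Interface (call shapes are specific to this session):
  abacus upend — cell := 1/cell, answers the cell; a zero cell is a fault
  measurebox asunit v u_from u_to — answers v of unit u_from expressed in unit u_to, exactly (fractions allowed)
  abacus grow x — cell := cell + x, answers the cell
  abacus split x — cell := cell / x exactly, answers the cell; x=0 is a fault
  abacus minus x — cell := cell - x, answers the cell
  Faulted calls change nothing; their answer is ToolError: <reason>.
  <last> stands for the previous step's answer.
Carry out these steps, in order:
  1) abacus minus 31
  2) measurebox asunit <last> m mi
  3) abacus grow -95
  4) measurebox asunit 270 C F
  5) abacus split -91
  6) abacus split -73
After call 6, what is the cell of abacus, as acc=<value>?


Answer: acc=-18/949

Derivation:
·→ abacus minus(x='31')
·← -31
·→ measurebox asunit(v='<last>', u_from='m', u_to='mi')
·← -3875/201168
·→ abacus grow(x='-95')
·← -126
·→ measurebox asunit(v='270', u_from='C', u_to='F')
·← 518
·→ abacus split(x='-91')
·← 18/13
·→ abacus split(x='-73')
·← -18/949
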